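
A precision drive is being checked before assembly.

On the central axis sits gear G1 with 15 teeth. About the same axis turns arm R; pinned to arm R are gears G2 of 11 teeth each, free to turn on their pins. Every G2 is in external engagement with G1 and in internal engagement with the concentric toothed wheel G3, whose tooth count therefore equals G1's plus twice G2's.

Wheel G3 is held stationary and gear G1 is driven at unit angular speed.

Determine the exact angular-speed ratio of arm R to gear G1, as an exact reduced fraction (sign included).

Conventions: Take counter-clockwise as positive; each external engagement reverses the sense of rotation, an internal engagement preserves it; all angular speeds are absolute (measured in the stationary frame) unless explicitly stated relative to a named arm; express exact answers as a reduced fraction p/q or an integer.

class = planetary set [G3 = 15+2·11 = 37; Willis about the carrier]
ring teeth: 15 + 2·11 = 37
15(ω_sun−ω_arm) = −37(ω_ring−ω_arm),  ω_ring = 0, ω_sun = 1
15(1−ω_arm) = −37(0−ω_arm)  ⇒  52·ω_arm = 15  ⇒  ω_arm = 15/52
ω_out/ω_in = 15/52

15/52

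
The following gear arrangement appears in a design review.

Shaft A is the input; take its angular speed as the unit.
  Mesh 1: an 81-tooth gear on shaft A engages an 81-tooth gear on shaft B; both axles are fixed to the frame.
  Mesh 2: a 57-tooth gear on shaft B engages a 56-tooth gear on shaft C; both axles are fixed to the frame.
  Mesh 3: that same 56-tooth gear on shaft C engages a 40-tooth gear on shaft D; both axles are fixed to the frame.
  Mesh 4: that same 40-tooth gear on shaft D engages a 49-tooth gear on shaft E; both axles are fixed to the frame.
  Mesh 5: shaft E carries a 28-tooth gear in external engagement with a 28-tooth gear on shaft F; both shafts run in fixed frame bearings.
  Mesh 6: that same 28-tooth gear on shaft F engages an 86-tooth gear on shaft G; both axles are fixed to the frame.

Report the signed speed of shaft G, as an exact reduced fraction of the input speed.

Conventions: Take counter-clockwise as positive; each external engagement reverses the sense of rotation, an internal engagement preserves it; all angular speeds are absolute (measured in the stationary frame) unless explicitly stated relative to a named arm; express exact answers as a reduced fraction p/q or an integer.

114/301

6-mesh fixed-axis compound train (all bearings frame-fixed)
mesh 1 [81T→81T]: |ω|/ω_in = 1×81/81 = 1, sense flips to −
mesh 2 [57T→56T]: |ω|/ω_in = 1×57/56 = 57/56, sense flips to +
mesh 3 [56T→40T]: |ω|/ω_in = (57/56)×56/40 = 57/40, sense flips to −
mesh 4 [40T→49T]: |ω|/ω_in = (57/40)×40/49 = 57/49, sense flips to +
mesh 5 [28T→28T]: |ω|/ω_in = (57/49)×28/28 = 57/49, sense flips to −
mesh 6 [28T→86T]: |ω|/ω_in = (57/49)×28/86 = 114/301, sense flips to +
signed output speed (× input speed) = 114/301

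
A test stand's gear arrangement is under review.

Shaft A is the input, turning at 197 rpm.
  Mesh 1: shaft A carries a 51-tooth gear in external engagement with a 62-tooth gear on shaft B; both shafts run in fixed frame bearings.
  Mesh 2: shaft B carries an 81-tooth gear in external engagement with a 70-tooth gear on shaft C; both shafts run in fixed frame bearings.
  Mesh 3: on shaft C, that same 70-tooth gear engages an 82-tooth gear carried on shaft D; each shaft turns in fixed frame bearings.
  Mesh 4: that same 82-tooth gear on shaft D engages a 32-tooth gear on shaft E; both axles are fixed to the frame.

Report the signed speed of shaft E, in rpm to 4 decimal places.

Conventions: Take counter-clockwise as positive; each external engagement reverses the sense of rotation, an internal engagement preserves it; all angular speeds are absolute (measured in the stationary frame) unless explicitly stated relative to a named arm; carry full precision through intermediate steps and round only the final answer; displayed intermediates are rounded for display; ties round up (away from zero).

4-mesh fixed-axis compound train (all bearings frame-fixed)
mesh 1 [51T→62T]: ω = 197.0000×51/62 = 162.0484 rpm, sense flips to −
mesh 2 [81T→70T]: ω = 162.0484×81/70 = 187.5131 rpm, sense flips to +
mesh 3 [70T→82T]: ω = 187.5131×70/82 = 160.0722 rpm, sense flips to −
mesh 4 [82T→32T]: ω = 160.0722×82/32 = 410.1850 rpm, sense flips to +
signed output speed = +410.1850 rpm

+410.1850 rpm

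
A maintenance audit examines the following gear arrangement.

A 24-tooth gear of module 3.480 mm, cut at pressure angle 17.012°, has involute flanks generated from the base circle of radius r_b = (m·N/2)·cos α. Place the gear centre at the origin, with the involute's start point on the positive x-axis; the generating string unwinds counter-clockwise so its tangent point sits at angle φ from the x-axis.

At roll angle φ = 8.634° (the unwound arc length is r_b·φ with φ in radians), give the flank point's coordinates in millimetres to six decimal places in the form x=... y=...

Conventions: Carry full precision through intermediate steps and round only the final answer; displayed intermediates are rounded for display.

x=40.383554 y=0.045445

topology: single-mesh involute geometry — m = 3.480, N = 24
pitch radius r_p = m·N/2 = 3.480·24/2 = 41.760000
base radius r_b = r_p·cos α = 41.760000·cos 17.012° = 39.932729
roll angle φ = 8.634° = 0.15069173 rad
x = r_b·(cos φ + φ·sin φ) = 40.383554
y = r_b·(sin φ − φ·cos φ) = 0.045445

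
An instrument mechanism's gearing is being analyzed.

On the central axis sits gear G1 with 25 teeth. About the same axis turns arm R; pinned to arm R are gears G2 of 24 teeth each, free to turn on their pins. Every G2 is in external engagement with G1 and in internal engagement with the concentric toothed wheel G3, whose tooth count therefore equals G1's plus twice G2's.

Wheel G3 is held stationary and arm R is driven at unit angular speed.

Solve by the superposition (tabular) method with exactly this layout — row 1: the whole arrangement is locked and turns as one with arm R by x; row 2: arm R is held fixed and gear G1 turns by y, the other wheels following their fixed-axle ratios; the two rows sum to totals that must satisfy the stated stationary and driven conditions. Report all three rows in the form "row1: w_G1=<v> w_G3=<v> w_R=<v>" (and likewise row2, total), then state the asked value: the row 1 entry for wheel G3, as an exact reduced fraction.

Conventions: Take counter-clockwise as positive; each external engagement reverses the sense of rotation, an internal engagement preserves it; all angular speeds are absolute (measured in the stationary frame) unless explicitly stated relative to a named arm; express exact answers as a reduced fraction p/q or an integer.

row1: w_G1=1 w_G3=1 w_R=1
row2: w_G1=73/25 w_G3=-1 w_R=0
total: w_G1=98/25 w_G3=0 w_R=1
asked value: 1

recognized (axles ride arm R): planetary set, 25/24/73 teeth
row 1: whole set turns with the arm by x
row 2: sun turns y, ring = −(25/73)·y, arm 0
boundary: total ω_ring = x − (25/73)·y = 0 and total ω_arm = x = 1  ⇒  y = 73/25, x = 1
row 2 ring = −(25/73)·73/25 = -1
totals (row 1 + row 2): sun 1 + 73/25 = 98/25, ring 1 + (-1) = 0, arm 1 + 0 = 1
asked cell (row1, ring) = 1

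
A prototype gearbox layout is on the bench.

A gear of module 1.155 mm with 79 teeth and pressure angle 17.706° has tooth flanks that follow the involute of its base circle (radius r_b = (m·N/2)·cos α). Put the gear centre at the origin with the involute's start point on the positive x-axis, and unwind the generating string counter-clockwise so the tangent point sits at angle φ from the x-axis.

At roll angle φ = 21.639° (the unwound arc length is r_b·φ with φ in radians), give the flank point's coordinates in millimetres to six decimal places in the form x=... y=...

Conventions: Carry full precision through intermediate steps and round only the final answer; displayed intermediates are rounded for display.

x=46.451267 y=0.769340

class = single-mesh tooth geometry [base-circle involute, m = 1.155, 79T]
pitch radius r_p = m·N/2 = 1.155·79/2 = 45.622500
base radius r_b = r_p·cos α = 45.622500·cos 17.706° = 43.461346
roll angle φ = 21.639° = 0.37767180 rad
x = r_b·(cos φ + φ·sin φ) = 46.451267
y = r_b·(sin φ − φ·cos φ) = 0.769340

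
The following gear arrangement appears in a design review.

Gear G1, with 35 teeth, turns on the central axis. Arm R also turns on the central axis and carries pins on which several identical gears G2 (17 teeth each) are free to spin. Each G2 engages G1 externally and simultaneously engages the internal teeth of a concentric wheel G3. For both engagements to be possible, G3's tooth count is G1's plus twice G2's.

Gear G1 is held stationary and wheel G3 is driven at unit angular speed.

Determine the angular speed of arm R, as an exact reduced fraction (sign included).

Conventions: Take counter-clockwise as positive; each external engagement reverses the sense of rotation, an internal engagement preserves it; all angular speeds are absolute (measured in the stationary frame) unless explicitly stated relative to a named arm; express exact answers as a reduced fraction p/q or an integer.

69/104

topology: planetary set — G1 35T / G2 17T / G3 69T, arm = carrier (Willis)
ring teeth: 35 + 2·17 = 69
35(ω_sun−ω_arm) = −69(ω_ring−ω_arm),  ω_sun = 0, ω_ring = 1
35(0−ω_arm) = −69(1−ω_arm)  ⇒  104·ω_arm = 69  ⇒  ω_arm = 69/104
exact speed ratio = 69/104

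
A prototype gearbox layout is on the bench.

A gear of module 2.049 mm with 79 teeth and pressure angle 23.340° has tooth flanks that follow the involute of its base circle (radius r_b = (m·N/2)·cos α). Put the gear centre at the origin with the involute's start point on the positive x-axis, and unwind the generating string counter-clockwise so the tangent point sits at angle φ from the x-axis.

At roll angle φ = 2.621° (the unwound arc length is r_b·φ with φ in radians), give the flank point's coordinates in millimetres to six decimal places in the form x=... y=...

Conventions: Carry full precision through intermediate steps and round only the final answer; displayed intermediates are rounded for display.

single-mesh involute tooth geometry (79T wheel at module 2.049)
pitch radius r_p = m·N/2 = 2.049·79/2 = 80.935500
base radius r_b = r_p·cos α = 80.935500·cos 23.340° = 74.312549
roll angle φ = 2.621° = 0.04574508 rad
x = r_b·(cos φ + φ·sin φ) = 74.390262
y = r_b·(sin φ − φ·cos φ) = 0.002371

x=74.390262 y=0.002371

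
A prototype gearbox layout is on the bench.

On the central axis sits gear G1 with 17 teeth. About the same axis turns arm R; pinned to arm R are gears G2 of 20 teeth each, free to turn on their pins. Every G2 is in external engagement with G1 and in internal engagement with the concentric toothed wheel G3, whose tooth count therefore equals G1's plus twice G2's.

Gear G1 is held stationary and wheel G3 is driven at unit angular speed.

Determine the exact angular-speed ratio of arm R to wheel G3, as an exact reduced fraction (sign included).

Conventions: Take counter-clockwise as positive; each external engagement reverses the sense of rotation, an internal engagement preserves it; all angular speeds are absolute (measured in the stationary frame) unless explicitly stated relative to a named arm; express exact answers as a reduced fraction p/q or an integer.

topology: planetary set — G1 17T / G2 20T / G3 57T, arm = carrier (Willis)
ring teeth: 17 + 2·20 = 57
17(ω_sun−ω_arm) = −57(ω_ring−ω_arm),  ω_sun = 0, ω_ring = 1
17(0−ω_arm) = −57(1−ω_arm)  ⇒  74·ω_arm = 57  ⇒  ω_arm = 57/74
ω_out/ω_in = 57/74

57/74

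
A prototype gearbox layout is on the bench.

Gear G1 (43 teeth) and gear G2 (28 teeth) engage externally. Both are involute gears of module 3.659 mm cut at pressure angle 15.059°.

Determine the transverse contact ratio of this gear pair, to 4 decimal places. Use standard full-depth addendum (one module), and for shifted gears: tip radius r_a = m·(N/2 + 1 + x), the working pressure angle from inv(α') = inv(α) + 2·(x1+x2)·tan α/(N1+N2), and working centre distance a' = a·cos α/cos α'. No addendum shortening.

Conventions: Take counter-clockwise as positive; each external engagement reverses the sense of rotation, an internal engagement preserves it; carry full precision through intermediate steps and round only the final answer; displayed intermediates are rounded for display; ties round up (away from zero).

topology: single-mesh involute geometry — m = 3.659, 43T/28T pair
base radii: r_b1 = 75.966929, r_b2 = 49.466838
tip radii: r_a1 = 82.327500, r_a2 = 54.885000
no profile shift: α' = α, a' = a
action lengths: √(r_a1²−r_b1²) = 31.730789, √(r_a2²−r_b2²) = 23.778041
base pitch p_b = π·m·cos α = 11.100332
CR = (31.730789 + 23.778041 − 129.894500·sin 15.05900°)/11.100332 = 1.960345
contact ratio ≈ 1.9603

1.9603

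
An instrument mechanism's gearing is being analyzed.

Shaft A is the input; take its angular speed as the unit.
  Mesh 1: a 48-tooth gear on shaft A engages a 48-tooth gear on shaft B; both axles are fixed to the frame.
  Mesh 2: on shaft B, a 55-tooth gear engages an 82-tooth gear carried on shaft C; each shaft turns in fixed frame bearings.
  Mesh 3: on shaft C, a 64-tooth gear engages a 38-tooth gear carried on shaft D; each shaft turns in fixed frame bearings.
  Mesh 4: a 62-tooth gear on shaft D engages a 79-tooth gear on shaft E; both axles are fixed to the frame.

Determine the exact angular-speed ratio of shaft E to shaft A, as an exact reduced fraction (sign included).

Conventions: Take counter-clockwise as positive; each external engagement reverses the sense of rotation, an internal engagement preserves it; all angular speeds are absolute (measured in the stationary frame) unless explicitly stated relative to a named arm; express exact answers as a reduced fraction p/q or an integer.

class = fixed-axis compound train [4 meshes; 4 ratios multiply, 4 sense flips]
mesh 1 [48T→48T]: running ratio 1, sense −
mesh 2 [55T→82T]: running ratio 55/82, sense +
mesh 3 [64T→38T]: running ratio 880/779, sense −
mesh 4 [62T→79T]: running ratio 54560/61541, sense +
ω_out/ω_in = 54560/61541

54560/61541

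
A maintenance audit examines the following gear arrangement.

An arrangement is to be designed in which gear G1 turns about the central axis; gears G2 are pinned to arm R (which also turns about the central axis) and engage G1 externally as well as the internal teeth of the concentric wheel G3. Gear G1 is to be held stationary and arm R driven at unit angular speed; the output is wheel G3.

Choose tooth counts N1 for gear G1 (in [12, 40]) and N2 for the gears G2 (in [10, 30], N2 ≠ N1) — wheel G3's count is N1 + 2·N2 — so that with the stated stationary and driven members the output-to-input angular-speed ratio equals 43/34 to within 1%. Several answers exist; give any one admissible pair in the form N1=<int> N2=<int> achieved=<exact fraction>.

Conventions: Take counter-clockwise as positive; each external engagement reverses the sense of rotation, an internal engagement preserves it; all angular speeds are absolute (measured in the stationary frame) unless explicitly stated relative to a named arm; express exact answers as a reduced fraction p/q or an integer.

topology: planetary set — design target 43/34, arm = carrier (Willis)
Willis with ω_sun = 0: ω_ring/ω_arm = (N1+N3)/N3; set equal to 43/34  ⇒  N3/N1 = 1/(43/34 − 1) = 34/9
N3 = N1 + 2·N2  ⇒  N2/N1 = (N3/N1 − 1)/2 = (34/9 − 1)/2 = 25/18
smallest multiple with N1 ≥ 12 and N2 ≥ 10: k = 1  ⇒  N1 = 1·18 = 18, N2 = 1·25 = 25 (N1 ≤ 40, N2 ≤ 30, N2 ≠ N1 ✓), N3 = 18 + 2·25 = 68
check: (N1+N3)/N3 with N1 = 18, N3 = 68 gives 43/34; |achieved − target| = 0 ≤ 43/3400 ✓

N1=18 N2=25 achieved=43/34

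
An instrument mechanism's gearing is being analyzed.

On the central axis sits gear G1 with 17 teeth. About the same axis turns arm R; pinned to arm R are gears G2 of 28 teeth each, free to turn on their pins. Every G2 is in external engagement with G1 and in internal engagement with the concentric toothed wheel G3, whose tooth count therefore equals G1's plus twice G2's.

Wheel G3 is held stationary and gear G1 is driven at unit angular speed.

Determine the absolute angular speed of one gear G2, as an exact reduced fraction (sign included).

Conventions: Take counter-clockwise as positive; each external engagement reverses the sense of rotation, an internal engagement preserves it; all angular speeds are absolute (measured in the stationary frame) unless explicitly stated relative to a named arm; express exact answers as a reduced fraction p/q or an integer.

-17/56

class = planetary set [G3 = 17+2·28 = 73; Willis about the carrier]
ring teeth: 17 + 2·28 = 73
17(ω_sun−ω_arm) = −73(ω_ring−ω_arm),  ω_ring = 0, ω_sun = 1
17(1−ω_arm) = −73(0−ω_arm)  ⇒  90·ω_arm = 17  ⇒  ω_arm = 17/90
sun–planet mesh: 17·(1−17/90) = −28·(ω_p−ω_arm)  ⇒  ω_p−ω_arm = -1241/2520
ω_p = 17/90 − 1241/2520 = -17/56
exact speed ratio = -17/56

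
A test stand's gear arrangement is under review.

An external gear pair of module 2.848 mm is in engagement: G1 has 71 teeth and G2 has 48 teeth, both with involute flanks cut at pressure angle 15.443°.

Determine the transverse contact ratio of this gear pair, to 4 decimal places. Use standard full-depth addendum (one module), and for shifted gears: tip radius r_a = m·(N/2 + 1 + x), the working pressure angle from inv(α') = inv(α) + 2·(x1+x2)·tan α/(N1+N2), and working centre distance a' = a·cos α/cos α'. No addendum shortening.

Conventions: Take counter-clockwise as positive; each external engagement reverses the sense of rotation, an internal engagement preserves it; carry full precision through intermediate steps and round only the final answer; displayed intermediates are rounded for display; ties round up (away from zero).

class = single-mesh tooth geometry [involute pair 71T × 48T, m = 2.848]
base radii: r_b1 = 97.453725, r_b2 = 65.884208
tip radii: r_a1 = 103.952000, r_a2 = 71.200000
no profile shift: α' = α, a' = a
action lengths: √(r_a1²−r_b1²) = 36.177201, √(r_a2²−r_b2²) = 26.994650
base pitch p_b = π·m·cos α = 8.624223
CR = (36.177201 + 26.994650 − 169.456000·sin 15.44300°)/8.624223 = 2.092847
contact ratio ≈ 2.0928

2.0928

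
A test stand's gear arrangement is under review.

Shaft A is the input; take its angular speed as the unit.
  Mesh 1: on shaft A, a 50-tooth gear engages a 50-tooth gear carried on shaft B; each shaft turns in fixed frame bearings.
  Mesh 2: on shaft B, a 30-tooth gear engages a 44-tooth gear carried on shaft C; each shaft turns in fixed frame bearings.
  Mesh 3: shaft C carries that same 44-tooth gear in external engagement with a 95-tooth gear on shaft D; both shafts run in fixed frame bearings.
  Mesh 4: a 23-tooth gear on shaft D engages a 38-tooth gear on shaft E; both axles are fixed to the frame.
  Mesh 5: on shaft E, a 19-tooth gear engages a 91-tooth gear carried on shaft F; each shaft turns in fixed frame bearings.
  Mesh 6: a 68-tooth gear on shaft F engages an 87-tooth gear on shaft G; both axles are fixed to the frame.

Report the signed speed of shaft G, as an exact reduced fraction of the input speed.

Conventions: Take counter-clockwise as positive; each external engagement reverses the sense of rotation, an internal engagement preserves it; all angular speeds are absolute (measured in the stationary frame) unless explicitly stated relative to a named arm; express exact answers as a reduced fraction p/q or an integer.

1564/50141

6-mesh fixed-axis compound train (all bearings frame-fixed)
mesh 1 [50T→50T]: |ω|/ω_in = 1×50/50 = 1, sense flips to −
mesh 2 [30T→44T]: |ω|/ω_in = 1×30/44 = 15/22, sense flips to +
mesh 3 [44T→95T]: |ω|/ω_in = (15/22)×44/95 = 6/19, sense flips to −
mesh 4 [23T→38T]: |ω|/ω_in = (6/19)×23/38 = 69/361, sense flips to +
mesh 5 [19T→91T]: |ω|/ω_in = (69/361)×19/91 = 69/1729, sense flips to −
mesh 6 [68T→87T]: |ω|/ω_in = (69/1729)×68/87 = 1564/50141, sense flips to +
signed output speed (× input speed) = 1564/50141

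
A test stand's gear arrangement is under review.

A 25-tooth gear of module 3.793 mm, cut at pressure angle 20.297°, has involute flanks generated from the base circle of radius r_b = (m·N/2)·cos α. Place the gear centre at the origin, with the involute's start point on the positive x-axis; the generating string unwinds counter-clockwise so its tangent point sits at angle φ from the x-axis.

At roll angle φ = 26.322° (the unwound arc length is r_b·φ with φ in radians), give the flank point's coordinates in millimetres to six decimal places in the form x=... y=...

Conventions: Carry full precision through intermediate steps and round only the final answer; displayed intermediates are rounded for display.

x=48.916428 y=1.407105

class = single-mesh tooth geometry [base-circle involute, m = 3.793, 25T]
pitch radius r_p = m·N/2 = 3.793·25/2 = 47.412500
base radius r_b = r_p·cos α = 47.412500·cos 20.297° = 44.468520
roll angle φ = 26.322° = 0.45940557 rad
x = r_b·(cos φ + φ·sin φ) = 48.916428
y = r_b·(sin φ − φ·cos φ) = 1.407105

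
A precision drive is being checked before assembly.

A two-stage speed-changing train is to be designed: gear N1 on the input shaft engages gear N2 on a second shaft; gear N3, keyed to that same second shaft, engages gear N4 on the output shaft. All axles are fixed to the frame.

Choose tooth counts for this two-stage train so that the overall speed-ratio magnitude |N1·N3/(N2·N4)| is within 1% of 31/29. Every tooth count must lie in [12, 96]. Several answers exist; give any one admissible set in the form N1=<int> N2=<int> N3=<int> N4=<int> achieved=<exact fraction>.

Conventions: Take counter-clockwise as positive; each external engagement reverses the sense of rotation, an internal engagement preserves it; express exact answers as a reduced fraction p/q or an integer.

N1=12 N2=29 N3=31 N4=12 achieved=31/29

2-stage fixed-axis compound train for ratio 31/29
target = 31/29 in lowest terms: an exact hit needs N1·N3 = k·31 and N2·N4 = k·29 for one integer k, every count in [12, 96]; additionally prefer no 1:1 stage (N1 ≠ N2, N3 ≠ N4)
k = 1…11: no 1:1-free in-range split of k·31 and k·29 into factor pairs; take k = 12
k = 12: N1·N3 = 372 = 12·31, N2·N4 = 348 = 29·12
achieved = 12·31/(29·12) = 31/29; |achieved − target| = 0 ≤ 31/2900 ✓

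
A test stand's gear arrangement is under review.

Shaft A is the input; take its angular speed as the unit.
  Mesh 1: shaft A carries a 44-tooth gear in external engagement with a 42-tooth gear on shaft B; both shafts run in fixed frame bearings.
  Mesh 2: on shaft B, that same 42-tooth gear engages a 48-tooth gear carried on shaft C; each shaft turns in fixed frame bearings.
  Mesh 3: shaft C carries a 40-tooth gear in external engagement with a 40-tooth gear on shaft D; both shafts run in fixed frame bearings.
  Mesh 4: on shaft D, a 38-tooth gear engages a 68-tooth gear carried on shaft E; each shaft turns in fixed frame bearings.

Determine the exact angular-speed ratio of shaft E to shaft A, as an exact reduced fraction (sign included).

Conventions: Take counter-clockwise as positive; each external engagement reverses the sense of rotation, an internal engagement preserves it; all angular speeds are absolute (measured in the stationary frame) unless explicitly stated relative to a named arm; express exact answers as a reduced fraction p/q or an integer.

209/408

class = fixed-axis compound train [4 meshes; 4 ratios multiply, 4 sense flips]
mesh 1 [44T→42T]: running ratio 22/21, sense −
mesh 2 [42T→48T]: running ratio 11/12, sense +
mesh 3 [40T→40T]: running ratio 11/12, sense −
mesh 4 [38T→68T]: running ratio 209/408, sense +
ω_out/ω_in = 209/408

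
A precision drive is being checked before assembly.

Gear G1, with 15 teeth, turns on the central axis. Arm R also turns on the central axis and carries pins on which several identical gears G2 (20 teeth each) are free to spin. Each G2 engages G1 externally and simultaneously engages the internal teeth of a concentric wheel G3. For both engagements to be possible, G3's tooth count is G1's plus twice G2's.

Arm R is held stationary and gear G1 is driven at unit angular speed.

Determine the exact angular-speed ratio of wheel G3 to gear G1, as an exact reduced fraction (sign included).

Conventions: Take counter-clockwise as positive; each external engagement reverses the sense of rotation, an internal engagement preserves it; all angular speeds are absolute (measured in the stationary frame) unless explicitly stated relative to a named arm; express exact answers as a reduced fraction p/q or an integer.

topology: planetary set — G1 15T / G2 20T / G3 55T, arm = carrier (Willis)
ring teeth: 15 + 2·20 = 55
15(ω_sun−ω_arm) = −55(ω_ring−ω_arm),  ω_arm = 0, ω_sun = 1
ω_ring = 0 − (15/55)(1−0) = -3/11
ω_out/ω_in = -3/11

-3/11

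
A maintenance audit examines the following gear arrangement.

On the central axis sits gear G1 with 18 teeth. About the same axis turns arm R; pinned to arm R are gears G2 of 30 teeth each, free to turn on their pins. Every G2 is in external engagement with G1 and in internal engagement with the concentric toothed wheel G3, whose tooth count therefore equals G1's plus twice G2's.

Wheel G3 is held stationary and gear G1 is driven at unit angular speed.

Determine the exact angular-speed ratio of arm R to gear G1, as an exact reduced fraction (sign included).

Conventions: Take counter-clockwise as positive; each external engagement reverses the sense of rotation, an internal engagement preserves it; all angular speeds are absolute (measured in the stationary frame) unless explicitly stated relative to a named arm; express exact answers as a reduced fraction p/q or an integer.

3/16

planetary set (18T centre, 30T on arm, 78T internal) — Willis relation
ring teeth: 18 + 2·30 = 78
18(ω_sun−ω_arm) = −78(ω_ring−ω_arm),  ω_ring = 0, ω_sun = 1
18(1−ω_arm) = −78(0−ω_arm)  ⇒  96·ω_arm = 18  ⇒  ω_arm = 3/16
ω_out/ω_in = 3/16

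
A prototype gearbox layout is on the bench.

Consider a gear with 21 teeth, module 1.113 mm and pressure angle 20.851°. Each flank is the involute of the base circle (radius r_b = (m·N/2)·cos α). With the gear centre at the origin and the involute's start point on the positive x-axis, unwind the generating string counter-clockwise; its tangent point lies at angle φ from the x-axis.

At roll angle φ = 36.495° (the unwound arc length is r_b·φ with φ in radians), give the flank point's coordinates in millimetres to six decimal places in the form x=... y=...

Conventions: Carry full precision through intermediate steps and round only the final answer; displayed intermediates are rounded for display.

topology: single-mesh involute geometry — m = 1.113, N = 21
pitch radius r_p = m·N/2 = 1.113·21/2 = 11.686500
base radius r_b = r_p·cos α = 11.686500·cos 20.851° = 10.921142
roll angle φ = 36.495° = 0.63695791 rad
x = r_b·(cos φ + φ·sin φ) = 12.916884
y = r_b·(sin φ − φ·cos φ) = 0.903141

x=12.916884 y=0.903141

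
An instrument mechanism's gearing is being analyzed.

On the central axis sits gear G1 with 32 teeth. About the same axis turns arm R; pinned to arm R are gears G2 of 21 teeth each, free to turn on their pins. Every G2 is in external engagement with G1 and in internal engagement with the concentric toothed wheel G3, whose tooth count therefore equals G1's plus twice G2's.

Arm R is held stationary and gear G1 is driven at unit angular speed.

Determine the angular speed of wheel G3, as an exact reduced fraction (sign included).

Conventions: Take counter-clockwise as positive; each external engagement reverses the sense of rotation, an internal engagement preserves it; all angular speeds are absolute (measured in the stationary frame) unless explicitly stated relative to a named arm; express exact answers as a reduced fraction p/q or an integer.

topology: planetary set — G1 32T / G2 21T / G3 74T, arm = carrier (Willis)
ring teeth: 32 + 2·21 = 74
32(ω_sun−ω_arm) = −74(ω_ring−ω_arm),  ω_arm = 0, ω_sun = 1
ω_ring = 0 − (32/74)(1−0) = -16/37
exact speed ratio = -16/37

-16/37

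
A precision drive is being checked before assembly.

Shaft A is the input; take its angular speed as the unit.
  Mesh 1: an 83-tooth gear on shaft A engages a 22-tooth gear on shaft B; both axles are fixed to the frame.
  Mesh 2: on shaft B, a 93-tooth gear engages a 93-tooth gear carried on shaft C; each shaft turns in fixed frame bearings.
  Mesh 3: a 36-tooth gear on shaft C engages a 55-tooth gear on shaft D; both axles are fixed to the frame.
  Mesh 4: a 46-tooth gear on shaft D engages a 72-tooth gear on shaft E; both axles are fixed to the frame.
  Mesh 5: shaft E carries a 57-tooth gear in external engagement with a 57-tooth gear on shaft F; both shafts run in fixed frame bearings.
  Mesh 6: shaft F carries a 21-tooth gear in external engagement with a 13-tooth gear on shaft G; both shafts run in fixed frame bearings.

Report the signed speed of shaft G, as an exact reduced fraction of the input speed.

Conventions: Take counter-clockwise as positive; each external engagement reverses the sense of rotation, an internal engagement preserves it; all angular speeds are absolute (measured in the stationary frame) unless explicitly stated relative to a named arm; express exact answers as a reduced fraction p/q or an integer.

6-mesh fixed-axis compound train (all bearings frame-fixed)
mesh 1 [83T→22T]: |ω|/ω_in = 1×83/22 = 83/22, sense flips to −
mesh 2 [93T→93T]: |ω|/ω_in = (83/22)×93/93 = 83/22, sense flips to +
mesh 3 [36T→55T]: |ω|/ω_in = (83/22)×36/55 = 1494/605, sense flips to −
mesh 4 [46T→72T]: |ω|/ω_in = (1494/605)×46/72 = 1909/1210, sense flips to +
mesh 5 [57T→57T]: |ω|/ω_in = (1909/1210)×57/57 = 1909/1210, sense flips to −
mesh 6 [21T→13T]: |ω|/ω_in = (1909/1210)×21/13 = 40089/15730, sense flips to +
signed output speed (× input speed) = 40089/15730

40089/15730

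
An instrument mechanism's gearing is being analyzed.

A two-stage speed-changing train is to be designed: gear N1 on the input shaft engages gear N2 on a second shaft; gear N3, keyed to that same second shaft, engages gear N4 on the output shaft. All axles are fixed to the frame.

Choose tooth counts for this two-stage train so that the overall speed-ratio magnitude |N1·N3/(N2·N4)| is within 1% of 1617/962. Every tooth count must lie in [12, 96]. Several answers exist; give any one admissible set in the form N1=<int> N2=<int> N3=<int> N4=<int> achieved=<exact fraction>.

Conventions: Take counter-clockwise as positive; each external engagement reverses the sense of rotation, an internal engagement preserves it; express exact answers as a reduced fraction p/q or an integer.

N1=21 N2=13 N3=77 N4=74 achieved=1617/962

design class (target 1617/962): fixed-axis compound train
target = 1617/962 in lowest terms: an exact hit needs N1·N3 = k·1617 and N2·N4 = k·962 for one integer k, every count in [12, 96]; additionally prefer no 1:1 stage (N1 ≠ N2, N3 ≠ N4)
k = 1: N1·N3 = 1617 = 21·77, N2·N4 = 962 = 13·74
achieved = 21·77/(13·74) = 1617/962; |achieved − target| = 0 ≤ 1617/96200 ✓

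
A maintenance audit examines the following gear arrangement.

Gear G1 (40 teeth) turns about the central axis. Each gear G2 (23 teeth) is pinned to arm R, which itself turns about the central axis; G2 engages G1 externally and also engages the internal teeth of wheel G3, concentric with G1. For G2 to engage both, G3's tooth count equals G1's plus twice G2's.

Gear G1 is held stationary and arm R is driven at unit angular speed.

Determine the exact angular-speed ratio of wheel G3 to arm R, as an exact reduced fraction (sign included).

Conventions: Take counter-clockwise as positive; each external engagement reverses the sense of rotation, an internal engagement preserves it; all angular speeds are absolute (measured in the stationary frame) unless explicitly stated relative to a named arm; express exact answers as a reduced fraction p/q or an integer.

planetary set (40T centre, 23T on arm, 86T internal) — Willis relation
ring teeth: 40 + 2·23 = 86
40(ω_sun−ω_arm) = −86(ω_ring−ω_arm),  ω_sun = 0, ω_arm = 1
ω_ring = 1 − (40/86)(0−1) = 63/43
ω_out/ω_in = 63/43

63/43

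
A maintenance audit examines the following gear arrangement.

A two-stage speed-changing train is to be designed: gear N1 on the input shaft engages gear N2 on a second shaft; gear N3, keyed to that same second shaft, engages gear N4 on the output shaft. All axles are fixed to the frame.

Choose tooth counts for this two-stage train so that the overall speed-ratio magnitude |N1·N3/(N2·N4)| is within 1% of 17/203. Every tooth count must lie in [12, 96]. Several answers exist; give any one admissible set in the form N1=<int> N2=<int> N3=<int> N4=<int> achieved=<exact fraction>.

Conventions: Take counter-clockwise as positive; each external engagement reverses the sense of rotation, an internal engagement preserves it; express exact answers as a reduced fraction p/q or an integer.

N1=12 N2=28 N3=17 N4=87 achieved=17/203

2-stage fixed-axis compound train for ratio 17/203
target = 17/203 in lowest terms: an exact hit needs N1·N3 = k·17 and N2·N4 = k·203 for one integer k, every count in [12, 96]; additionally prefer no 1:1 stage (N1 ≠ N2, N3 ≠ N4)
k = 1…11: no 1:1-free in-range split of k·17 and k·203 into factor pairs; take k = 12
k = 12: N1·N3 = 204 = 12·17, N2·N4 = 2436 = 28·87
achieved = 12·17/(28·87) = 17/203; |achieved − target| = 0 ≤ 17/20300 ✓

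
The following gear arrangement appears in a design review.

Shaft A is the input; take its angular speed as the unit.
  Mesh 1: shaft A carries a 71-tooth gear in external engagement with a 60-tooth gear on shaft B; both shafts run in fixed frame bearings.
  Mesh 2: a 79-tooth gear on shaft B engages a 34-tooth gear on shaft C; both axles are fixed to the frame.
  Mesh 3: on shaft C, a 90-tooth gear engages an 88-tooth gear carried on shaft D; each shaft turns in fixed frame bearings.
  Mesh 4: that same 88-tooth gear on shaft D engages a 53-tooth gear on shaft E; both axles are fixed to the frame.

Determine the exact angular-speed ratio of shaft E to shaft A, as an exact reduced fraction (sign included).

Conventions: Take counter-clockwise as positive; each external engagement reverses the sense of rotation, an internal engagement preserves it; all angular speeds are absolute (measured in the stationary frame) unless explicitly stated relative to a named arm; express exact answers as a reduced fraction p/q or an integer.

16827/3604

class = fixed-axis compound train [4 meshes; 4 ratios multiply, 4 sense flips]
mesh 1 [71T→60T]: running ratio 71/60, sense −
mesh 2 [79T→34T]: running ratio 5609/2040, sense +
mesh 3 [90T→88T]: running ratio 16827/5984, sense −
mesh 4 [88T→53T]: running ratio 16827/3604, sense +
ω_out/ω_in = 16827/3604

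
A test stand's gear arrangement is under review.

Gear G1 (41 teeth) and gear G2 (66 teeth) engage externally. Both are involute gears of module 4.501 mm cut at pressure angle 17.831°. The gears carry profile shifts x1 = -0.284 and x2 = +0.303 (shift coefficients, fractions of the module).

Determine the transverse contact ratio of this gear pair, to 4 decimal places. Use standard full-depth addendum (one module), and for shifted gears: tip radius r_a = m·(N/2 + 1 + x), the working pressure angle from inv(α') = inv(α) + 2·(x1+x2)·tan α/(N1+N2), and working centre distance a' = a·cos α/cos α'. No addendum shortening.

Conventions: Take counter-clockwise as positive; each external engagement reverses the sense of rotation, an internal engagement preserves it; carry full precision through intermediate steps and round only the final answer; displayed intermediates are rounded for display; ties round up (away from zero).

1.8912

class = single-mesh tooth geometry [involute pair 41T × 66T, m = 4.501]
base radii: r_b1 = 87.838181, r_b2 = 141.398047
tip radii: r_a1 = 95.493216, r_a2 = 154.397803
inv(α') = inv(17.831°) + 2·(-0.284+0.303)·tan α/(41+66) = 0.01056638  ⇒  α' = 17.89402°
a' = a·cos α / cos α' = 240.8035·cos 17.831°/cos 17.89402° = 240.888873
action lengths: √(r_a1²−r_b1²) = 37.462091, √(r_a2²−r_b2²) = 62.010271
base pitch p_b = π·m·cos α = 13.461063
CR = (37.462091 + 62.010271 − 240.888873·sin 17.89402°)/13.461063 = 1.891195
contact ratio ≈ 1.8912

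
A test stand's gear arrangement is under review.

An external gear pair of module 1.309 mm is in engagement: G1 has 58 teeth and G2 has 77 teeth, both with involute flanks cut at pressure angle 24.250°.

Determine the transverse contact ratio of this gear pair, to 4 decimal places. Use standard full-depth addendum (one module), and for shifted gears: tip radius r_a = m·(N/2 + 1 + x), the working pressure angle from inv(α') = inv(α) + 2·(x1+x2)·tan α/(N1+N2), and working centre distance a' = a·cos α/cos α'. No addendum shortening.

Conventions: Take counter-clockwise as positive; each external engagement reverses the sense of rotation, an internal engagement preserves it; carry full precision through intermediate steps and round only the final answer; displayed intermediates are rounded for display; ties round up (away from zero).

1.5924

recognized (one external pair, fixed centres): single-mesh tooth geometry, m = 1.309, N1 = 58, N2 = 77
base radii: r_b1 = 34.611399, r_b2 = 45.949616
tip radii: r_a1 = 39.270000, r_a2 = 51.705500
no profile shift: α' = α, a' = a
action lengths: √(r_a1²−r_b1²) = 18.552196, √(r_a2²−r_b2²) = 23.708470
base pitch p_b = π·m·cos α = 3.749480
CR = (18.552196 + 23.708470 − 88.357500·sin 24.25000°)/3.749480 = 1.592374
contact ratio ≈ 1.5924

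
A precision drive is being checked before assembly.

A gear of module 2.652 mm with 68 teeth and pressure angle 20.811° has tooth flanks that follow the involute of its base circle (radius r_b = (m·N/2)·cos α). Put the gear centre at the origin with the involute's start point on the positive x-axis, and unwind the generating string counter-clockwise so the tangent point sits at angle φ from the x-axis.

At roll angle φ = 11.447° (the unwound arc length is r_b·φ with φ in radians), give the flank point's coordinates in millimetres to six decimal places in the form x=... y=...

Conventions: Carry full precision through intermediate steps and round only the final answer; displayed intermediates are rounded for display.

x=85.950594 y=0.223153

topology: single-mesh involute geometry — m = 2.652, N = 68
pitch radius r_p = m·N/2 = 2.652·68/2 = 90.168000
base radius r_b = r_p·cos α = 90.168000·cos 20.811° = 84.285213
roll angle φ = 11.447° = 0.19978784 rad
x = r_b·(cos φ + φ·sin φ) = 85.950594
y = r_b·(sin φ − φ·cos φ) = 0.223153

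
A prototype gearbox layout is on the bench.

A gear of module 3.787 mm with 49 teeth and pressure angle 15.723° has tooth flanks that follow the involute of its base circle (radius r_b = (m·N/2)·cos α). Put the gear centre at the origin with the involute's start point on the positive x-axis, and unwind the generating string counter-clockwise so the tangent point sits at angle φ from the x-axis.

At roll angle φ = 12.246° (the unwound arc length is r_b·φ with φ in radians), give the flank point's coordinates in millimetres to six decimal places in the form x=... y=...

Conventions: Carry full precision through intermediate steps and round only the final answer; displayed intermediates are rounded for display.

recognized (one wheel, involute flank): single-mesh tooth geometry, m = 3.787, N = 49
pitch radius r_p = m·N/2 = 3.787·49/2 = 92.781500
base radius r_b = r_p·cos α = 92.781500·cos 15.723° = 89.309899
roll angle φ = 12.246° = 0.21373302 rad
x = r_b·(cos φ + φ·sin φ) = 91.326579
y = r_b·(sin φ − φ·cos φ) = 0.289340

x=91.326579 y=0.289340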